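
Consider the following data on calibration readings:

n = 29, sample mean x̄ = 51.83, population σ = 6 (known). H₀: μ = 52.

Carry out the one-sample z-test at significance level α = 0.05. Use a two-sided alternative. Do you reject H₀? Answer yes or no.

SE = σ/√n = 6/√29 = 1.1142
z = (x̄−μ₀)/SE = (51.83−52)/1.1142 = -0.1526
p-value (two-sided) = 0.87873
At α=0.05: p ≥ α → fail to reject H₀

reject H₀: no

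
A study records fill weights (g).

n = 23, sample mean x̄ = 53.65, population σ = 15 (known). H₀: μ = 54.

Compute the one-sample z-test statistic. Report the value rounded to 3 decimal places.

test statistic = -0.112

SE = σ/√n = 15/√23 = 3.1277
z = (x̄−μ₀)/SE = (53.65−54)/3.1277 = -0.1119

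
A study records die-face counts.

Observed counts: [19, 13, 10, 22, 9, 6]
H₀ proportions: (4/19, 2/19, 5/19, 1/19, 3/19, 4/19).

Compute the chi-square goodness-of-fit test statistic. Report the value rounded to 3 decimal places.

n = 79; E_i = n·p_i = [16.63, 8.32, 20.79, 4.16, 12.47, 16.63]
χ² = (19−16.63)²/16.63 + (13−8.32)²/8.32 + (10−20.79)²/20.79 + (22−4.16)²/4.16 + (9−12.47)²/12.47 + (6−16.63)²/16.63 = 92.9019
df = 5

test statistic = 92.902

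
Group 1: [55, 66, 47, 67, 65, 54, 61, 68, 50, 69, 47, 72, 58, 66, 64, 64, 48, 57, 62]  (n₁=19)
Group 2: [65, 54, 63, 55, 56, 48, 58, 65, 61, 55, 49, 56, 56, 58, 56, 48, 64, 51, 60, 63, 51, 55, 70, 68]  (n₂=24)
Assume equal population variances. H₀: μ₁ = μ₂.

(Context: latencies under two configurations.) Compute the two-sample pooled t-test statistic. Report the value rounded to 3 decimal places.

x̄₁=60.000, s₁=7.916, n₁=19
x̄₂=57.708, s₂=6.175, n₂=24
s_p² = [18·7.916² + 23·6.175²]/41 = 48.9014
SE = √(s_p²·(1/19+1/24)) = 2.1474
t = (60.000−57.708)/2.1474 = 1.0672
df = 41

test statistic = 1.067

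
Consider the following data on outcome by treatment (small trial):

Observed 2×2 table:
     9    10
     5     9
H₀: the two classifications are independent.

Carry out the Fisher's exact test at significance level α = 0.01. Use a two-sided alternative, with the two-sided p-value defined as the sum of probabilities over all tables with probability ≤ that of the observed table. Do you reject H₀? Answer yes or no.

Margins: r₁=19, r₂=14, c₁=14, c₂=19, n=33
p_obs = C(19,9)·C(14,5)/C(33,14); sum pmf over tables with pmf ≤ p_obs
p-value (two-sided) = 0.72280
At α=0.01: p ≥ α → fail to reject H₀

reject H₀: no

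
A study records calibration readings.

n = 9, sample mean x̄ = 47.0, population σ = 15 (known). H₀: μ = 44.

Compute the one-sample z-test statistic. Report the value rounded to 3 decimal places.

SE = σ/√n = 15/√9 = 5.0000
z = (x̄−μ₀)/SE = (47.0−44)/5.0000 = 0.6000

test statistic = 0.600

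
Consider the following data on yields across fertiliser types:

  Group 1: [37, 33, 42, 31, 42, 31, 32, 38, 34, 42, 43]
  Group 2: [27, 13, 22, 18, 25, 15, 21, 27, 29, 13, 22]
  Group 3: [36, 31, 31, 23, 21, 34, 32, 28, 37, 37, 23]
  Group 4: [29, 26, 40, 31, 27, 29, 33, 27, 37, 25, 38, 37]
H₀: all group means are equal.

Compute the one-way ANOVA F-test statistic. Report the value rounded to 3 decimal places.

Group means [36.82, 21.09, 30.27, 31.58], grand mean 29.978
SSB = Σnᵢ(x̄ᵢ−x̄)² = 1415.334; SSW = ΣΣ(x−x̄ᵢ)² = 1201.644
MSB = 1415.334/3 = 471.7779; MSW = 1201.644/41 = 29.3084
F = MSB/MSW = 16.0970
df = (3, 41)

test statistic = 16.097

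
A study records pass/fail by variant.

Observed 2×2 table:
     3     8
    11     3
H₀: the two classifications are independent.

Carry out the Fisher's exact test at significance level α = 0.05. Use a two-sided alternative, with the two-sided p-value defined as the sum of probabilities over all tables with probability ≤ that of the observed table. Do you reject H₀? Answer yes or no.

Margins: r₁=11, r₂=14, c₁=14, c₂=11, n=25
p_obs = C(11,3)·C(14,11)/C(25,14); sum pmf over tables with pmf ≤ p_obs
p-value (two-sided) = 0.01718
At α=0.05: p < α → reject H₀

reject H₀: yes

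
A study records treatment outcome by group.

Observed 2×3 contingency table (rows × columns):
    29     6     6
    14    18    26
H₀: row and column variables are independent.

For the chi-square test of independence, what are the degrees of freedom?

df = (r−1)(c−1) = (2−1)·(3−1) = 2

degrees of freedom = 2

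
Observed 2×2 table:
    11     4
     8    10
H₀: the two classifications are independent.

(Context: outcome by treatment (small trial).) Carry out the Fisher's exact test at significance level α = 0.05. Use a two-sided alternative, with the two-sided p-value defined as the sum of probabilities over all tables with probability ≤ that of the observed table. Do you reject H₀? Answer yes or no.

Margins: r₁=15, r₂=18, c₁=19, c₂=14, n=33
p_obs = C(15,11)·C(18,8)/C(33,19); sum pmf over tables with pmf ≤ p_obs
p-value (two-sided) = 0.15821
At α=0.05: p ≥ α → fail to reject H₀

reject H₀: no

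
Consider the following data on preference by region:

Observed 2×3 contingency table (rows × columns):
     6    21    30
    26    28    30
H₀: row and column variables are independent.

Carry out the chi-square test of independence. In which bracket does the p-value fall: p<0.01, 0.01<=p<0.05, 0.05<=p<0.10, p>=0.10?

Row totals [57, 84], col totals [32, 49, 60], n=141
χ² = (6−12.94)²/12.94 + (21−19.81)²/19.81 + (30−24.26)²/24.26 + (26−19.06)²/19.06 + (28−29.19)²/29.19 + (30−35.74)²/35.74 = 8.6469
df = 2
p-value (upper-tail) = 0.01325
→ bracket: 0.01<=p<0.05

p-value bracket: 0.01<=p<0.05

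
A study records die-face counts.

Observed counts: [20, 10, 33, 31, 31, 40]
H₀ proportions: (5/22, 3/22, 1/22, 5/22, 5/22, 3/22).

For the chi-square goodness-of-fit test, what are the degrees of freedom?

degrees of freedom = 5

df = k − 1 = 6 − 1 = 5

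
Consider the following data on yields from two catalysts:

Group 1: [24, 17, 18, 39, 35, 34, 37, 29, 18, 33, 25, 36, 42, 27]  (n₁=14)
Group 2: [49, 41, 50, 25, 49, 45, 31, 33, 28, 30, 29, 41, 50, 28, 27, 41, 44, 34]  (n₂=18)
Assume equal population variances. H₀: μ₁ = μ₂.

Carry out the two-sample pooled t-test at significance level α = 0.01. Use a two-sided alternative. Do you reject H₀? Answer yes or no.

x̄₁=29.571, s₁=8.253, n₁=14
x̄₂=37.500, s₂=8.952, n₂=18
s_p² = [13·8.253² + 17·8.952²]/30 = 74.9310
SE = √(s_p²·(1/14+1/18)) = 3.0846
t = (29.571−37.500)/3.0846 = -2.5703
df = 30
p-value (two-sided) = 0.01537
At α=0.01: p ≥ α → fail to reject H₀

reject H₀: no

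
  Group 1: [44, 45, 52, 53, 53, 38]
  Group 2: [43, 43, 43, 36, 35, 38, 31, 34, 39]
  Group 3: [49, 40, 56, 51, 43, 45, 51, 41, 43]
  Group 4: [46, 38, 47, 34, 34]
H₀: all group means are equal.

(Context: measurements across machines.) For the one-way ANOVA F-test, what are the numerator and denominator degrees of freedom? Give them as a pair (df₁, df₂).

k = 4 groups, N = 29 total
df = (k−1, N−k) = (4−1, 29−4) = (3, 25)

degrees of freedom = [3, 25]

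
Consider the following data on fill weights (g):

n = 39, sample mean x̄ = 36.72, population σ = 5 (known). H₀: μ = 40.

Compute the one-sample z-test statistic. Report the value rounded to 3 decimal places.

test statistic = -4.097

SE = σ/√n = 5/√39 = 0.8006
z = (x̄−μ₀)/SE = (36.72−40)/0.8006 = -4.0967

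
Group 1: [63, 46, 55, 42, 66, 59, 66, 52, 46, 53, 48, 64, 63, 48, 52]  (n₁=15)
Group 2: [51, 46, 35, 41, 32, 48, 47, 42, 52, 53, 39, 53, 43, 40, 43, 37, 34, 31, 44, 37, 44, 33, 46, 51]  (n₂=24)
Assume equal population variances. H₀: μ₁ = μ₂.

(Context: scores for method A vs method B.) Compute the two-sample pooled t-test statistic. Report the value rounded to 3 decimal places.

test statistic = 5.082

x̄₁=54.867, s₁=8.096, n₁=15
x̄₂=42.583, s₂=6.846, n₂=24
s_p² = [14·8.096² + 23·6.846²]/37 = 53.9342
SE = √(s_p²·(1/15+1/24)) = 2.4172
t = (54.867−42.583)/2.4172 = 5.0816
df = 37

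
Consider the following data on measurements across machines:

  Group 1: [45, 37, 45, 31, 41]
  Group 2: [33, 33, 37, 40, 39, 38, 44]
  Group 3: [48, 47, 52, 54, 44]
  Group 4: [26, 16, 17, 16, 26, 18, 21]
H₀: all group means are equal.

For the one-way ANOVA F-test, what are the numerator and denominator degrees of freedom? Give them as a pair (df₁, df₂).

degrees of freedom = [3, 20]

k = 4 groups, N = 24 total
df = (k−1, N−k) = (4−1, 24−4) = (3, 20)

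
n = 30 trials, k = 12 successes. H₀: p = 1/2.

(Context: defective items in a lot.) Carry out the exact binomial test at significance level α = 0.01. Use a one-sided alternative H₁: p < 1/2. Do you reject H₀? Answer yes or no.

Exact binomial: n=30, k=12, p₀=1/2=0.5000
P(X≤12) from Σ C(n,i)·p₀^i·(1−p₀)^(n−i)
p-value (one-sided, H₁ less) = 0.18080
At α=0.01: p ≥ α → fail to reject H₀

reject H₀: no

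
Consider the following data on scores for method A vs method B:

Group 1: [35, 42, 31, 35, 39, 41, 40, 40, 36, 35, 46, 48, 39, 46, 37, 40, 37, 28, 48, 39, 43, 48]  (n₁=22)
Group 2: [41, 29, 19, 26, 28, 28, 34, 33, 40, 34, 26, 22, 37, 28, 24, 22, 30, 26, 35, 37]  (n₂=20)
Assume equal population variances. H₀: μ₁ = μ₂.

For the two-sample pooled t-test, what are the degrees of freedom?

df = n₁ + n₂ − 2 = 22 + 20 − 2 = 40

degrees of freedom = 40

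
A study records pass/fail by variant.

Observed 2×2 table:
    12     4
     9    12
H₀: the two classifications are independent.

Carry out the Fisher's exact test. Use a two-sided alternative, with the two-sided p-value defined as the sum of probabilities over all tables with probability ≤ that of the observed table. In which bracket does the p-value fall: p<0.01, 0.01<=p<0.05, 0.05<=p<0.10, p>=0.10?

Margins: r₁=16, r₂=21, c₁=21, c₂=16, n=37
p_obs = C(16,12)·C(21,9)/C(37,21); sum pmf over tables with pmf ≤ p_obs
p-value (two-sided) = 0.09311
→ bracket: 0.05<=p<0.10

p-value bracket: 0.05<=p<0.10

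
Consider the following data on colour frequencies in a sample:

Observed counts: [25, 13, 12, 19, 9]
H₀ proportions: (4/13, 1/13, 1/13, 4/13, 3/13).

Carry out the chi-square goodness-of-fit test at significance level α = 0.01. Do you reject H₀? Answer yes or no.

reject H₀: yes

n = 78; E_i = n·p_i = [24.00, 6.00, 6.00, 24.00, 18.00]
χ² = (25−24.00)²/24.00 + (13−6.00)²/6.00 + (12−6.00)²/6.00 + (19−24.00)²/24.00 + (9−18.00)²/18.00 = 19.7500
df = 4
p-value (upper-tail) = 0.00056
At α=0.01: p < α → reject H₀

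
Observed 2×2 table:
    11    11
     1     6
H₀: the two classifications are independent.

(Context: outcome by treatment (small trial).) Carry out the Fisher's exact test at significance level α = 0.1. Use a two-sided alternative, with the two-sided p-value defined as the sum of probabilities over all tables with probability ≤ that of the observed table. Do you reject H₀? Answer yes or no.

Margins: r₁=22, r₂=7, c₁=12, c₂=17, n=29
p_obs = C(22,11)·C(7,1)/C(29,12); sum pmf over tables with pmf ≤ p_obs
p-value (two-sided) = 0.18720
At α=0.1: p ≥ α → fail to reject H₀

reject H₀: no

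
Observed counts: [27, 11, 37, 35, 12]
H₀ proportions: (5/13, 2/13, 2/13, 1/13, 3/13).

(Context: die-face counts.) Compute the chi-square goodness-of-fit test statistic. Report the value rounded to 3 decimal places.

n = 122; E_i = n·p_i = [46.92, 18.77, 18.77, 9.38, 28.15]
χ² = (27−46.92)²/46.92 + (11−18.77)²/18.77 + (37−18.77)²/18.77 + (35−9.38)²/9.38 + (12−28.15)²/28.15 = 108.5689
df = 4

test statistic = 108.569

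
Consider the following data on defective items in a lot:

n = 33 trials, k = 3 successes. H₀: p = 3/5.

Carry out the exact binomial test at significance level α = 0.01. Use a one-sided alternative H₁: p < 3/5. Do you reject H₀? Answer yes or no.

reject H₀: yes

Exact binomial: n=33, k=3, p₀=3/5=0.6000
P(X≤3) from Σ C(n,i)·p₀^i·(1−p₀)^(n−i)
p-value (one-sided, H₁ less) = 0.00000
At α=0.01: p < α → reject H₀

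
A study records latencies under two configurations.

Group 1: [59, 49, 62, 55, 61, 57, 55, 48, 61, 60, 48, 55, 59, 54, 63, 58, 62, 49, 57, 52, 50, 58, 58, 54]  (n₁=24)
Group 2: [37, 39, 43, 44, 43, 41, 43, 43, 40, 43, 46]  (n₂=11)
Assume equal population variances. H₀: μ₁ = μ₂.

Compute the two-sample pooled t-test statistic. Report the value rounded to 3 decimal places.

x̄₁=56.000, s₁=4.700, n₁=24
x̄₂=42.000, s₂=2.530, n₂=11
s_p² = [23·4.700² + 10·2.530²]/33 = 17.3333
SE = √(s_p²·(1/24+1/11)) = 1.5159
t = (56.000−42.000)/1.5159 = 9.2354
df = 33

test statistic = 9.235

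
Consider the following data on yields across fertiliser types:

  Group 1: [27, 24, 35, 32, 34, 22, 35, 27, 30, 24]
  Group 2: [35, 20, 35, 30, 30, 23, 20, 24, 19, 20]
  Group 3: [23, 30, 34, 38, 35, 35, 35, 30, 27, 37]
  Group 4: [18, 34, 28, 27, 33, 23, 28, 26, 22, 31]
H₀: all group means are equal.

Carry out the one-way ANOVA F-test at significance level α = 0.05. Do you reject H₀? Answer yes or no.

Group means [29.00, 25.60, 32.40, 27.00], grand mean 28.500
SSB = Σnᵢ(x̄ᵢ−x̄)² = 261.200; SSW = ΣΣ(x−x̄ᵢ)² = 1006.800
MSB = 261.200/3 = 87.0667; MSW = 1006.800/36 = 27.9667
F = MSB/MSW = 3.1132
df = (3, 36)
p-value (upper-tail) = 0.03816
At α=0.05: p < α → reject H₀

reject H₀: yes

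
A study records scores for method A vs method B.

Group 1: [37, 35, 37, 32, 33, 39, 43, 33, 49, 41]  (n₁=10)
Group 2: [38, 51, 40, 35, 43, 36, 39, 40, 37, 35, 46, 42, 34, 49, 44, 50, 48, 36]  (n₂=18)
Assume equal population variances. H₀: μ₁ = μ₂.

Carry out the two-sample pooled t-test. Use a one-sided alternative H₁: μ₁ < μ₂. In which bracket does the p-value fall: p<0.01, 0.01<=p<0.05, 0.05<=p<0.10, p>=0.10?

p-value bracket: 0.05<=p<0.10

x̄₁=37.900, s₁=5.301, n₁=10
x̄₂=41.278, s₂=5.603, n₂=18
s_p² = [9·5.301² + 17·5.603²]/26 = 30.2504
SE = √(s_p²·(1/10+1/18)) = 2.1692
t = (37.900−41.278)/2.1692 = -1.5571
df = 26
p-value (one-sided, H₁ less) = 0.06577
→ bracket: 0.05<=p<0.10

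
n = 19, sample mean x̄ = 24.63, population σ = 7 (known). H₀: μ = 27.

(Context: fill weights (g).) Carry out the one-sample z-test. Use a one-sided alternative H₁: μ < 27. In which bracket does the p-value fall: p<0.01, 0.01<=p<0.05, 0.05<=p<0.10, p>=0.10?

SE = σ/√n = 7/√19 = 1.6059
z = (x̄−μ₀)/SE = (24.63−27)/1.6059 = -1.4758
p-value (one-sided, H₁ less) = 0.07000
→ bracket: 0.05<=p<0.10

p-value bracket: 0.05<=p<0.10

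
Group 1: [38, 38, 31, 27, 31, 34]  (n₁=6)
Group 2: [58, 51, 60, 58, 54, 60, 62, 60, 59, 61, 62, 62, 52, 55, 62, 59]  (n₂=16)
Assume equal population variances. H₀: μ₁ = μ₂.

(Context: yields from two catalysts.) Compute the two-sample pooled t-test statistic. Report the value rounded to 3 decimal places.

test statistic = -13.893

x̄₁=33.167, s₁=4.355, n₁=6
x̄₂=58.438, s₂=3.596, n₂=16
s_p² = [5·4.355² + 15·3.596²]/20 = 14.4385
SE = √(s_p²·(1/6+1/16)) = 1.8190
t = (33.167−58.438)/1.8190 = -13.8926
df = 20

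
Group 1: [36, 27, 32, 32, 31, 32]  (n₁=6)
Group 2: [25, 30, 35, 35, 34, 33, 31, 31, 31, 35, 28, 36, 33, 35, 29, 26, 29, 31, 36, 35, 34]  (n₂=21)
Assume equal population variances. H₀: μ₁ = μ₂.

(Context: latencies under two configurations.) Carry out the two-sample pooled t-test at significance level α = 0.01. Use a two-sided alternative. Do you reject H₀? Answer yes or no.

x̄₁=31.667, s₁=2.875, n₁=6
x̄₂=32.000, s₂=3.271, n₂=21
s_p² = [5·2.875² + 20·3.271²]/25 = 10.2133
SE = √(s_p²·(1/6+1/21)) = 1.4794
t = (31.667−32.000)/1.4794 = -0.2253
df = 25
p-value (two-sided) = 0.82356
At α=0.01: p ≥ α → fail to reject H₀

reject H₀: no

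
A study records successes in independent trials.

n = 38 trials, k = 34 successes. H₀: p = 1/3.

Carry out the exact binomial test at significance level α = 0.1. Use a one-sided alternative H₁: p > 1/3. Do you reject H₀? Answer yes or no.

Exact binomial: n=38, k=34, p₀=1/3=0.3333
P(X≥34) from Σ C(n,i)·p₀^i·(1−p₀)^(n−i)
p-value (one-sided, H₁ greater) = 0.00000
At α=0.1: p < α → reject H₀

reject H₀: yes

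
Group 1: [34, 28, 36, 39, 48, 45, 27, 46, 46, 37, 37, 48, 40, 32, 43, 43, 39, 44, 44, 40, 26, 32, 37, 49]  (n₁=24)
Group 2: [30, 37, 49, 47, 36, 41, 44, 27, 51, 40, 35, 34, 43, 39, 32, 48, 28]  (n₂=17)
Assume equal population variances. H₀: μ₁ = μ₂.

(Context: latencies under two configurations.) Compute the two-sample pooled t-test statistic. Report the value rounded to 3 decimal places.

test statistic = 0.127

x̄₁=39.167, s₁=6.780, n₁=24
x̄₂=38.882, s₂=7.432, n₂=17
s_p² = [23·6.780² + 16·7.432²]/39 = 49.7717
SE = √(s_p²·(1/24+1/17)) = 2.2364
t = (39.167−38.882)/2.2364 = 0.1271
df = 39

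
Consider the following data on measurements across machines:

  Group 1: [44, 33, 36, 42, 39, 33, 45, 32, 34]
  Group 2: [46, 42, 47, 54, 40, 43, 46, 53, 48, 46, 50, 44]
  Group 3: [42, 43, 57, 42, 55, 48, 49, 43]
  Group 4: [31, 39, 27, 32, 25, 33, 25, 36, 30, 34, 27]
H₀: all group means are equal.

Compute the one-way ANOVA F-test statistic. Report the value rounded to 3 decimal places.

Group means [37.56, 46.58, 47.38, 30.82], grand mean 40.375
SSB = Σnᵢ(x̄ᵢ−x̄)² = 1930.725; SSW = ΣΣ(x−x̄ᵢ)² = 858.650
MSB = 1930.725/3 = 643.5749; MSW = 858.650/36 = 23.8514
F = MSB/MSW = 26.9827
df = (3, 36)

test statistic = 26.983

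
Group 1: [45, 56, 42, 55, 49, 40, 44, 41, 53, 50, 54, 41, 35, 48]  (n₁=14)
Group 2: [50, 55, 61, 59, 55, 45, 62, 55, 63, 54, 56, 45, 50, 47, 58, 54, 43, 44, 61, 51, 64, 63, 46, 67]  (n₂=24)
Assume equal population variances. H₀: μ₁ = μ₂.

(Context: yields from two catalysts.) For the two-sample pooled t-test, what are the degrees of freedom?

df = n₁ + n₂ − 2 = 14 + 24 − 2 = 36

degrees of freedom = 36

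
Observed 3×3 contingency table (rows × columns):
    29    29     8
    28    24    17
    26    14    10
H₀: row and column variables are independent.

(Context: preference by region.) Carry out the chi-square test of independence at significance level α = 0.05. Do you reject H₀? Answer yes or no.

Row totals [66, 69, 50], col totals [83, 67, 35], n=185
χ² = (29−29.61)²/29.61 + (29−23.90)²/23.90 + (8−12.49)²/12.49 + (28−30.96)²/30.96 + (24−24.99)²/24.99 + (17−13.05)²/13.05 + (26−22.43)²/22.43 + (14−18.11)²/18.11 + (10−9.46)²/9.46 = 5.7562
df = 4
p-value (upper-tail) = 0.21811
At α=0.05: p ≥ α → fail to reject H₀

reject H₀: no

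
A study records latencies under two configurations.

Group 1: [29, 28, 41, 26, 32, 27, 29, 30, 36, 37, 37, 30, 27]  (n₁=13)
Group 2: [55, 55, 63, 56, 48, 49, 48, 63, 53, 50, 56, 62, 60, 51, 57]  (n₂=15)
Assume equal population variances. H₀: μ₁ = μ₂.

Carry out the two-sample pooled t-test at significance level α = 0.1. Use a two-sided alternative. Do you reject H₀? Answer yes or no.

reject H₀: yes

x̄₁=31.462, s₁=4.754, n₁=13
x̄₂=55.067, s₂=5.257, n₂=15
s_p² = [12·4.754² + 14·5.257²]/26 = 25.3140
SE = √(s_p²·(1/13+1/15)) = 1.9065
t = (31.462−55.067)/1.9065 = -12.3812
df = 26
p-value (two-sided) = 0.00000
At α=0.1: p < α → reject H₀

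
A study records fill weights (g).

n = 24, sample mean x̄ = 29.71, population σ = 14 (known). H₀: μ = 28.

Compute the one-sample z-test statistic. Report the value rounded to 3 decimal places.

test statistic = 0.598

SE = σ/√n = 14/√24 = 2.8577
z = (x̄−μ₀)/SE = (29.71−28)/2.8577 = 0.5984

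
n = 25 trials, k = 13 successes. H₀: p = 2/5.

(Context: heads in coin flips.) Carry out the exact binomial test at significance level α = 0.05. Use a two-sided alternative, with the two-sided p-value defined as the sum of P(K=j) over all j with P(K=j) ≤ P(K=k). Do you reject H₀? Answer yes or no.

Exact binomial: n=25, k=13, p₀=2/5=0.4000
P(X=j) = C(n,j)·p₀^j·(1−p₀)^(n−j); p = Σ P(X=j) over j with P(X=j) ≤ P(X=13)
p-value (two-sided) = 0.22733
At α=0.05: p ≥ α → fail to reject H₀

reject H₀: no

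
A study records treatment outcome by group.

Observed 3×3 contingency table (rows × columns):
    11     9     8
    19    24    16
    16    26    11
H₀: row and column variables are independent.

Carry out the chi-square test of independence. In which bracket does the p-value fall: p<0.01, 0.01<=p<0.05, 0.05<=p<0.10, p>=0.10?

Row totals [28, 59, 53], col totals [46, 59, 35], n=140
χ² = (11−9.20)²/9.20 + (9−11.80)²/11.80 + (8−7.00)²/7.00 + (19−19.39)²/19.39 + (24−24.86)²/24.86 + (16−14.75)²/14.75 + (16−17.41)²/17.41 + (26−22.34)²/22.34 + (11−13.25)²/13.25 = 2.4012
df = 4
p-value (upper-tail) = 0.66242
→ bracket: p>=0.10

p-value bracket: p>=0.10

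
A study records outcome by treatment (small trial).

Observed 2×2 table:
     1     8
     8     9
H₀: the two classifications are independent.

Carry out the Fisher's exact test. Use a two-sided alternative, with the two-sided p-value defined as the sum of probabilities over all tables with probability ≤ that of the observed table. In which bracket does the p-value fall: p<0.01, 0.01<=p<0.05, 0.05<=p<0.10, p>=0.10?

Margins: r₁=9, r₂=17, c₁=9, c₂=17, n=26
p_obs = C(9,1)·C(17,8)/C(26,9); sum pmf over tables with pmf ≤ p_obs
p-value (two-sided) = 0.09770
→ bracket: 0.05<=p<0.10

p-value bracket: 0.05<=p<0.10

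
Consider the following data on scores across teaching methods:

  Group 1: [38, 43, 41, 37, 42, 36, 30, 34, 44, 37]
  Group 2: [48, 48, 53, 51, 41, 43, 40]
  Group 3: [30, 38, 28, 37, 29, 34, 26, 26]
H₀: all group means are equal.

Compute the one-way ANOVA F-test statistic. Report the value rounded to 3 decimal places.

Group means [38.20, 46.29, 31.00], grand mean 38.160
SSB = Σnᵢ(x̄ᵢ−x̄)² = 872.331; SSW = ΣΣ(x−x̄ᵢ)² = 481.029
MSB = 872.331/2 = 436.1657; MSW = 481.029/22 = 21.8649
F = MSB/MSW = 19.9482
df = (2, 22)

test statistic = 19.948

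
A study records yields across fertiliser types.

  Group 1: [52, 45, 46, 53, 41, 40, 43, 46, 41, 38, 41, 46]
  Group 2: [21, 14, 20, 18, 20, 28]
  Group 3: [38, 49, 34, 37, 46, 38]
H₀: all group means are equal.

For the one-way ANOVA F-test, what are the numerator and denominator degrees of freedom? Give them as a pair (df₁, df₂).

k = 3 groups, N = 24 total
df = (k−1, N−k) = (3−1, 24−3) = (2, 21)

degrees of freedom = [2, 21]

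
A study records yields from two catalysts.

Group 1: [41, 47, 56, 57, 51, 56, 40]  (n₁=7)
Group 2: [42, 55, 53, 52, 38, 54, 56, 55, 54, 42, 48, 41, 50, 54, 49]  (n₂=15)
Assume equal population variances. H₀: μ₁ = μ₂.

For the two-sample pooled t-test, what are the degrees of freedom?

df = n₁ + n₂ − 2 = 7 + 15 − 2 = 20

degrees of freedom = 20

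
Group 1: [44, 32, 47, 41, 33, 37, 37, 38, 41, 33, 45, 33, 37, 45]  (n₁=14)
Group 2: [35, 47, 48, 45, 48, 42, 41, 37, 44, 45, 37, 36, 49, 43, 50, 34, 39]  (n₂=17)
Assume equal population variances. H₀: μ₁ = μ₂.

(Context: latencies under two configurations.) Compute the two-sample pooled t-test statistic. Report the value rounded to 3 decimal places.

x̄₁=38.786, s₁=5.102, n₁=14
x̄₂=42.353, s₂=5.243, n₂=17
s_p² = [13·5.102² + 16·5.243²]/29 = 26.8358
SE = √(s_p²·(1/14+1/17)) = 1.8696
t = (38.786−42.353)/1.8696 = -1.9080
df = 29

test statistic = -1.908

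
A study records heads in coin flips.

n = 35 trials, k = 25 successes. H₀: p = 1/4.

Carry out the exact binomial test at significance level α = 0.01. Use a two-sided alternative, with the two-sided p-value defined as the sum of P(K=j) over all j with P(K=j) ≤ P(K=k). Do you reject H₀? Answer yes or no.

Exact binomial: n=35, k=25, p₀=1/4=0.2500
P(X=j) = C(n,j)·p₀^j·(1−p₀)^(n−j); p = Σ P(X=j) over j with P(X=j) ≤ P(X=25)
p-value (two-sided) = 0.00000
At α=0.01: p < α → reject H₀

reject H₀: yes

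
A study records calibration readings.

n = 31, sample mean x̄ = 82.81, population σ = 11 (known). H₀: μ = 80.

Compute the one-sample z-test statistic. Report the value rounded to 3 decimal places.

test statistic = 1.422

SE = σ/√n = 11/√31 = 1.9757
z = (x̄−μ₀)/SE = (82.81−80)/1.9757 = 1.4223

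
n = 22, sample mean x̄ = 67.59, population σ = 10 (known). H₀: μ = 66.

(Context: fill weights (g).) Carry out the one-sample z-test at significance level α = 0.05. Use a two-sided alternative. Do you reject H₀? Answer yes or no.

SE = σ/√n = 10/√22 = 2.1320
z = (x̄−μ₀)/SE = (67.59−66)/2.1320 = 0.7458
p-value (two-sided) = 0.45580
At α=0.05: p ≥ α → fail to reject H₀

reject H₀: no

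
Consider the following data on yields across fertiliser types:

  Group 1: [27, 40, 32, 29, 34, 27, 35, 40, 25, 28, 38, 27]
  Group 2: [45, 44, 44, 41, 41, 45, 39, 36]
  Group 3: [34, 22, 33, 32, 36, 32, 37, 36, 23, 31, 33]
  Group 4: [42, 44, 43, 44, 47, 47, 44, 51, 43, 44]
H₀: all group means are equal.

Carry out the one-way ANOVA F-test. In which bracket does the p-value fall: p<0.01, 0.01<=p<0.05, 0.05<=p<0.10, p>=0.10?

Group means [31.83, 41.88, 31.73, 44.90], grand mean 36.951
SSB = Σnᵢ(x̄ᵢ−x̄)² = 1440.279; SSW = ΣΣ(x−x̄ᵢ)² = 707.623
MSB = 1440.279/3 = 480.0930; MSW = 707.623/37 = 19.1250
F = MSB/MSW = 25.1030
df = (3, 37)
p-value (upper-tail) = 0.00000
→ bracket: p<0.01

p-value bracket: p<0.01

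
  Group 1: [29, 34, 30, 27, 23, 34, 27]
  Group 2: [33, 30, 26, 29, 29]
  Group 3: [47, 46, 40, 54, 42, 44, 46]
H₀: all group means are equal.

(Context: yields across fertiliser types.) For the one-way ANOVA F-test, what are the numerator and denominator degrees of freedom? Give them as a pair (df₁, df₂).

k = 3 groups, N = 19 total
df = (k−1, N−k) = (3−1, 19−3) = (2, 16)

degrees of freedom = [2, 16]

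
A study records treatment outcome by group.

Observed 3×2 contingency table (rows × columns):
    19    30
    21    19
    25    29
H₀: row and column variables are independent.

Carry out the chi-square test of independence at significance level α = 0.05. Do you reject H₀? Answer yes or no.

Row totals [49, 40, 54], col totals [65, 78], n=143
χ² = (19−22.27)²/22.27 + (30−26.73)²/26.73 + (21−18.18)²/18.18 + (19−21.82)²/21.82 + (25−24.55)²/24.55 + (29−29.45)²/29.45 = 1.6979
df = 2
p-value (upper-tail) = 0.42786
At α=0.05: p ≥ α → fail to reject H₀

reject H₀: no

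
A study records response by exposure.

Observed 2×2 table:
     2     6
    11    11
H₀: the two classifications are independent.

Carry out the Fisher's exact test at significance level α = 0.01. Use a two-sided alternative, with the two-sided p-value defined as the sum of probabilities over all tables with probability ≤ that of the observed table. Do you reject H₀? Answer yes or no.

reject H₀: no

Margins: r₁=8, r₂=22, c₁=13, c₂=17, n=30
p_obs = C(8,2)·C(22,11)/C(30,13); sum pmf over tables with pmf ≤ p_obs
p-value (two-sided) = 0.40688
At α=0.01: p ≥ α → fail to reject H₀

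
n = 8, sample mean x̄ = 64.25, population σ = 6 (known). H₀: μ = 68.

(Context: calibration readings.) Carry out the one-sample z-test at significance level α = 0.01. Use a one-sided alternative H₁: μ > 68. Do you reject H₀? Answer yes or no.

SE = σ/√n = 6/√8 = 2.1213
z = (x̄−μ₀)/SE = (64.25−68)/2.1213 = -1.7678
p-value (one-sided, H₁ greater) = 0.96145
At α=0.01: p ≥ α → fail to reject H₀

reject H₀: no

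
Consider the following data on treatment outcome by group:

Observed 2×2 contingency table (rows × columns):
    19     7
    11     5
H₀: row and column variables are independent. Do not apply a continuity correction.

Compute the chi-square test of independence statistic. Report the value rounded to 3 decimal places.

Row totals [26, 16], col totals [30, 12], n=42
χ² = (19−18.57)²/18.57 + (7−7.43)²/7.43 + (11−11.43)²/11.43 + (5−4.57)²/4.57 = 0.0909
df = 1

test statistic = 0.091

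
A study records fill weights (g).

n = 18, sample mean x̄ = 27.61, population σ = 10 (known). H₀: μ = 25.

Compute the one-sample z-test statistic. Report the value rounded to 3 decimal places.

test statistic = 1.107

SE = σ/√n = 10/√18 = 2.3570
z = (x̄−μ₀)/SE = (27.61−25)/2.3570 = 1.1073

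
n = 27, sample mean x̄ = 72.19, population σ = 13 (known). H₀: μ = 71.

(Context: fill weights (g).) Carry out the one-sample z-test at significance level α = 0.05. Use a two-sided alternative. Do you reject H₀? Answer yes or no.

reject H₀: no

SE = σ/√n = 13/√27 = 2.5019
z = (x̄−μ₀)/SE = (72.19−71)/2.5019 = 0.4756
p-value (two-sided) = 0.63433
At α=0.05: p ≥ α → fail to reject H₀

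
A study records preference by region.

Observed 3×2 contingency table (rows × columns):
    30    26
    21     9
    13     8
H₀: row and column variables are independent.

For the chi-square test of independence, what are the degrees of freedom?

df = (r−1)(c−1) = (3−1)·(2−1) = 2

degrees of freedom = 2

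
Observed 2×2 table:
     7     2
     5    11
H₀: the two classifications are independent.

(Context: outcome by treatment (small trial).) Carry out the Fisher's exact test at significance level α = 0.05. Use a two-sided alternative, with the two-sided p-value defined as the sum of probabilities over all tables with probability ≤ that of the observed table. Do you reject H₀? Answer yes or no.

reject H₀: yes

Margins: r₁=9, r₂=16, c₁=12, c₂=13, n=25
p_obs = C(9,7)·C(16,5)/C(25,12); sum pmf over tables with pmf ≤ p_obs
p-value (two-sided) = 0.04141
At α=0.05: p < α → reject H₀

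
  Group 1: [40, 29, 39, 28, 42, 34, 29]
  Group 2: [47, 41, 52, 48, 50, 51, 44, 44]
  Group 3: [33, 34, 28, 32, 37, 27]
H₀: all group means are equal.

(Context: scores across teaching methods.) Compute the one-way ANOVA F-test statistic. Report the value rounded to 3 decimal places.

Group means [34.43, 47.12, 31.83], grand mean 38.524
SSB = Σnᵢ(x̄ᵢ−x̄)² = 977.815; SSW = ΣΣ(x−x̄ᵢ)² = 385.423
MSB = 977.815/2 = 488.9077; MSW = 385.423/18 = 21.4124
F = MSB/MSW = 22.8330
df = (2, 18)

test statistic = 22.833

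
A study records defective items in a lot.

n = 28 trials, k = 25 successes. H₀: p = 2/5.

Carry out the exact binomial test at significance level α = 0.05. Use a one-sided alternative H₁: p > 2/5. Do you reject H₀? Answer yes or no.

Exact binomial: n=28, k=25, p₀=2/5=0.4000
P(X≥25) from Σ C(n,i)·p₀^i·(1−p₀)^(n−i)
p-value (one-sided, H₁ greater) = 0.00000
At α=0.05: p < α → reject H₀

reject H₀: yes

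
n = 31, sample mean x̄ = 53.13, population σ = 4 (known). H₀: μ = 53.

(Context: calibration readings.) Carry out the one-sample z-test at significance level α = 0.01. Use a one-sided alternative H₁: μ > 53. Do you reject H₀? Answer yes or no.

reject H₀: no

SE = σ/√n = 4/√31 = 0.7184
z = (x̄−μ₀)/SE = (53.13−53)/0.7184 = 0.1810
p-value (one-sided, H₁ greater) = 0.42820
At α=0.01: p ≥ α → fail to reject H₀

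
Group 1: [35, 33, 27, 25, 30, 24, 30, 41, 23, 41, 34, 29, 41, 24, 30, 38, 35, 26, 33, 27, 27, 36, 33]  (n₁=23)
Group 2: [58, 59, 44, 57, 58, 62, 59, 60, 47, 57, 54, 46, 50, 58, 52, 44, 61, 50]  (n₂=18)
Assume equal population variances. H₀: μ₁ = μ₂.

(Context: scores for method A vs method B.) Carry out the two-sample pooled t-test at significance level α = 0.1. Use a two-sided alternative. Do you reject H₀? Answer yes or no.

reject H₀: yes

x̄₁=31.391, s₁=5.647, n₁=23
x̄₂=54.222, s₂=6.005, n₂=18
s_p² = [22·5.647² + 17·6.005²]/39 = 33.7074
SE = √(s_p²·(1/23+1/18)) = 1.8271
t = (31.391−54.222)/1.8271 = -12.4959
df = 39
p-value (two-sided) = 0.00000
At α=0.1: p < α → reject H₀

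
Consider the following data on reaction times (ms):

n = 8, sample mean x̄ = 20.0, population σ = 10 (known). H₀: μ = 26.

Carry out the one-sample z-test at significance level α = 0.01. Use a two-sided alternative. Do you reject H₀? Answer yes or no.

SE = σ/√n = 10/√8 = 3.5355
z = (x̄−μ₀)/SE = (20.0−26)/3.5355 = -1.6971
p-value (two-sided) = 0.08969
At α=0.01: p ≥ α → fail to reject H₀

reject H₀: no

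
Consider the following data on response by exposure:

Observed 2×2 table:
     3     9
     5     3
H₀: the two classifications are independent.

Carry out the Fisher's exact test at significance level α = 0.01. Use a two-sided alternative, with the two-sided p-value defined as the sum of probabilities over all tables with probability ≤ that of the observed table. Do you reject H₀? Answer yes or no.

Margins: r₁=12, r₂=8, c₁=8, c₂=12, n=20
p_obs = C(12,3)·C(8,5)/C(20,8); sum pmf over tables with pmf ≤ p_obs
p-value (two-sided) = 0.16747
At α=0.01: p ≥ α → fail to reject H₀

reject H₀: no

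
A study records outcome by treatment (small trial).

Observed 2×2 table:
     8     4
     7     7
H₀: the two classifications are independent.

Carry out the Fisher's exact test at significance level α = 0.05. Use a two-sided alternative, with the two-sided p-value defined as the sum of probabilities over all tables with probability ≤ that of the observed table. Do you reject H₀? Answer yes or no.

reject H₀: no

Margins: r₁=12, r₂=14, c₁=15, c₂=11, n=26
p_obs = C(12,8)·C(14,7)/C(26,15); sum pmf over tables with pmf ≤ p_obs
p-value (two-sided) = 0.45274
At α=0.05: p ≥ α → fail to reject H₀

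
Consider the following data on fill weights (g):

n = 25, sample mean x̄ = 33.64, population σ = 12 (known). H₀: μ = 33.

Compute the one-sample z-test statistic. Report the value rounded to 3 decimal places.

test statistic = 0.267

SE = σ/√n = 12/√25 = 2.4000
z = (x̄−μ₀)/SE = (33.64−33)/2.4000 = 0.2667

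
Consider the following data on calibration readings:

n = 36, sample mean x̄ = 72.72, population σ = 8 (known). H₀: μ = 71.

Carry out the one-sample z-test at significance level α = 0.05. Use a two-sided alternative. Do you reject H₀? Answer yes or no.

reject H₀: no

SE = σ/√n = 8/√36 = 1.3333
z = (x̄−μ₀)/SE = (72.72−71)/1.3333 = 1.2900
p-value (two-sided) = 0.19705
At α=0.05: p ≥ α → fail to reject H₀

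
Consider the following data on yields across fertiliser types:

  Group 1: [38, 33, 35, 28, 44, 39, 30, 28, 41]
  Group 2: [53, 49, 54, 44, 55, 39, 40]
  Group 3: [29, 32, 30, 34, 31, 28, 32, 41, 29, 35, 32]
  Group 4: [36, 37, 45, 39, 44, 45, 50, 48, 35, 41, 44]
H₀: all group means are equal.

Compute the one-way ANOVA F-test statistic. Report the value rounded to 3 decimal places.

test statistic = 16.012

Group means [35.11, 47.71, 32.09, 42.18], grand mean 38.605
SSB = Σnᵢ(x̄ᵢ−x̄)² = 1298.216; SSW = ΣΣ(x−x̄ᵢ)² = 918.863
MSB = 1298.216/3 = 432.7387; MSW = 918.863/34 = 27.0254
F = MSB/MSW = 16.0123
df = (3, 34)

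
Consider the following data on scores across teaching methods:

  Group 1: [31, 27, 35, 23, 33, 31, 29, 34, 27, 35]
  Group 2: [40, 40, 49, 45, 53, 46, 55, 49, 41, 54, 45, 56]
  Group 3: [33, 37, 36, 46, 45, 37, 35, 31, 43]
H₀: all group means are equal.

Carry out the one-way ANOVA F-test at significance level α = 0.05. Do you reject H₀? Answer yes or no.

reject H₀: yes

Group means [30.50, 47.75, 38.11], grand mean 39.387
SSB = Σnᵢ(x̄ᵢ−x̄)² = 1643.716; SSW = ΣΣ(x−x̄ᵢ)² = 743.639
MSB = 1643.716/2 = 821.8580; MSW = 743.639/28 = 26.5585
F = MSB/MSW = 30.9452
df = (2, 28)
p-value (upper-tail) = 0.00000
At α=0.05: p < α → reject H₀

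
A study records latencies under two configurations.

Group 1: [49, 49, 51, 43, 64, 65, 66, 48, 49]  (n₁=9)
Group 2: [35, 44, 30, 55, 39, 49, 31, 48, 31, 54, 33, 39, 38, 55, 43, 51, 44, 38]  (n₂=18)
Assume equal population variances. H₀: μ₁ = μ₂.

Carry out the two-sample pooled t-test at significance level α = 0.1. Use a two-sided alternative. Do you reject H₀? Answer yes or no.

x̄₁=53.778, s₁=8.700, n₁=9
x̄₂=42.056, s₂=8.482, n₂=18
s_p² = [8·8.700² + 17·8.482²]/25 = 73.1400
SE = √(s_p²·(1/9+1/18)) = 3.4914
t = (53.778−42.056)/3.4914 = 3.3574
df = 25
p-value (two-sided) = 0.00252
At α=0.1: p < α → reject H₀

reject H₀: yes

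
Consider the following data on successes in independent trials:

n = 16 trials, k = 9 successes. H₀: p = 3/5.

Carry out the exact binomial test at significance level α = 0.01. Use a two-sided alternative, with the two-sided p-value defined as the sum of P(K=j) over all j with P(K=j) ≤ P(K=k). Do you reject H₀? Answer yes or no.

Exact binomial: n=16, k=9, p₀=3/5=0.6000
P(X=j) = C(n,j)·p₀^j·(1−p₀)^(n−j); p = Σ P(X=j) over j with P(X=j) ≤ P(X=9)
p-value (two-sided) = 0.80167
At α=0.01: p ≥ α → fail to reject H₀

reject H₀: no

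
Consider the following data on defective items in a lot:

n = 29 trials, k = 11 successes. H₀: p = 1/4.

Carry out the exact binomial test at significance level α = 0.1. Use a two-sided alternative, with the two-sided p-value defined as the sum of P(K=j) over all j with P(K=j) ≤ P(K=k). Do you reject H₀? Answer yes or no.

reject H₀: no

Exact binomial: n=29, k=11, p₀=1/4=0.2500
P(X=j) = C(n,j)·p₀^j·(1−p₀)^(n−j); p = Σ P(X=j) over j with P(X=j) ≤ P(X=11)
p-value (two-sided) = 0.13104
At α=0.1: p ≥ α → fail to reject H₀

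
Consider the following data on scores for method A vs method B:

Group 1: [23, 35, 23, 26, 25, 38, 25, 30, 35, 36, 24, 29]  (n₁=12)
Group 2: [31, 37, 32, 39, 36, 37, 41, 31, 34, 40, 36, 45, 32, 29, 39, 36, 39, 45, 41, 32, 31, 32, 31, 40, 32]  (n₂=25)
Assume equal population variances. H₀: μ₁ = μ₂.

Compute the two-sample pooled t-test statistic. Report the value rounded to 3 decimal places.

x̄₁=29.083, s₁=5.567, n₁=12
x̄₂=35.920, s₂=4.591, n₂=25
s_p² = [11·5.567² + 24·4.591²]/35 = 24.1930
SE = √(s_p²·(1/12+1/25)) = 1.7274
t = (29.083−35.920)/1.7274 = -3.9578
df = 35

test statistic = -3.958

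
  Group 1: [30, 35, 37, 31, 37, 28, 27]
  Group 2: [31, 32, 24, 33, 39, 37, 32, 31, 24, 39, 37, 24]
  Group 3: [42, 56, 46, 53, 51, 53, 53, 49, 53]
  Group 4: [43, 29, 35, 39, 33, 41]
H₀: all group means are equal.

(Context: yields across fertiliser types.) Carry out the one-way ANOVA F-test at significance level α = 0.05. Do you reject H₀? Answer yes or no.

Group means [32.14, 31.92, 50.67, 36.67], grand mean 37.765
SSB = Σnᵢ(x̄ᵢ−x̄)² = 2137.011; SSW = ΣΣ(x−x̄ᵢ)² = 737.107
MSB = 2137.011/3 = 712.3368; MSW = 737.107/30 = 24.5702
F = MSB/MSW = 28.9919
df = (3, 30)
p-value (upper-tail) = 0.00000
At α=0.05: p < α → reject H₀

reject H₀: yes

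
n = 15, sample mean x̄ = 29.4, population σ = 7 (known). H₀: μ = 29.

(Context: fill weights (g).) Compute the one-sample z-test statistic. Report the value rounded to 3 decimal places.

test statistic = 0.221

SE = σ/√n = 7/√15 = 1.8074
z = (x̄−μ₀)/SE = (29.4−29)/1.8074 = 0.2213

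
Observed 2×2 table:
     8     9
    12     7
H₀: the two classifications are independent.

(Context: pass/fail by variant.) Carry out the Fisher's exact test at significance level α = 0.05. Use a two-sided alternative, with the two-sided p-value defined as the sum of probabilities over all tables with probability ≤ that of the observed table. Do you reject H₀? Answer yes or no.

Margins: r₁=17, r₂=19, c₁=20, c₂=16, n=36
p_obs = C(17,8)·C(19,12)/C(36,20); sum pmf over tables with pmf ≤ p_obs
p-value (two-sided) = 0.50273
At α=0.05: p ≥ α → fail to reject H₀

reject H₀: no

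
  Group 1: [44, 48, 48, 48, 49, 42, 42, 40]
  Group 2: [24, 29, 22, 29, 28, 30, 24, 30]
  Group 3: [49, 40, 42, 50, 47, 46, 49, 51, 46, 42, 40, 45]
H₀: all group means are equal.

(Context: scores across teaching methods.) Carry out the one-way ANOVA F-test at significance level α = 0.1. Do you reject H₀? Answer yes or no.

reject H₀: yes

Group means [45.12, 27.00, 45.58], grand mean 40.143
SSB = Σnᵢ(x̄ᵢ−x̄)² = 1935.637; SSW = ΣΣ(x−x̄ᵢ)² = 319.792
MSB = 1935.637/2 = 967.8185; MSW = 319.792/25 = 12.7917
F = MSB/MSW = 75.6601
df = (2, 25)
p-value (upper-tail) = 0.00000
At α=0.1: p < α → reject H₀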